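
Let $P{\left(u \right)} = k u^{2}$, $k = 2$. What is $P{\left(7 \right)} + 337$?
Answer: $435$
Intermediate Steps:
$P{\left(u \right)} = 2 u^{2}$
$P{\left(7 \right)} + 337 = 2 \cdot 7^{2} + 337 = 2 \cdot 49 + 337 = 98 + 337 = 435$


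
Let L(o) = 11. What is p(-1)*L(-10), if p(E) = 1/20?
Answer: 11/20 ≈ 0.55000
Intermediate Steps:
p(E) = 1/20
p(-1)*L(-10) = (1/20)*11 = 11/20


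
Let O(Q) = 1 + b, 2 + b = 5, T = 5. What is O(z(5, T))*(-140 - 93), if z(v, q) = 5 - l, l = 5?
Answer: -932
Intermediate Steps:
b = 3 (b = -2 + 5 = 3)
z(v, q) = 0 (z(v, q) = 5 - 1*5 = 5 - 5 = 0)
O(Q) = 4 (O(Q) = 1 + 3 = 4)
O(z(5, T))*(-140 - 93) = 4*(-140 - 93) = 4*(-233) = -932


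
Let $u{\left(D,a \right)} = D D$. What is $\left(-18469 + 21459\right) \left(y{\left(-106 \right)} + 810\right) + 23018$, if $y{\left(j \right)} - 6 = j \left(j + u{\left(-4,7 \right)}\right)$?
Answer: $30987458$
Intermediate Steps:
$u{\left(D,a \right)} = D^{2}$
$y{\left(j \right)} = 6 + j \left(16 + j\right)$ ($y{\left(j \right)} = 6 + j \left(j + \left(-4\right)^{2}\right) = 6 + j \left(j + 16\right) = 6 + j \left(16 + j\right)$)
$\left(-18469 + 21459\right) \left(y{\left(-106 \right)} + 810\right) + 23018 = \left(-18469 + 21459\right) \left(\left(6 + \left(-106\right)^{2} + 16 \left(-106\right)\right) + 810\right) + 23018 = 2990 \left(\left(6 + 11236 - 1696\right) + 810\right) + 23018 = 2990 \left(9546 + 810\right) + 23018 = 2990 \cdot 10356 + 23018 = 30964440 + 23018 = 30987458$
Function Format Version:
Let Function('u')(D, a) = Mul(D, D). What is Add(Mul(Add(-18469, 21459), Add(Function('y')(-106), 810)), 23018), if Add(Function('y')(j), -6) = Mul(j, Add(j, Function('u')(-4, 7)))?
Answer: 30987458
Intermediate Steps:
Function('u')(D, a) = Pow(D, 2)
Function('y')(j) = Add(6, Mul(j, Add(16, j))) (Function('y')(j) = Add(6, Mul(j, Add(j, Pow(-4, 2)))) = Add(6, Mul(j, Add(j, 16))) = Add(6, Mul(j, Add(16, j))))
Add(Mul(Add(-18469, 21459), Add(Function('y')(-106), 810)), 23018) = Add(Mul(Add(-18469, 21459), Add(Add(6, Pow(-106, 2), Mul(16, -106)), 810)), 23018) = Add(Mul(2990, Add(Add(6, 11236, -1696), 810)), 23018) = Add(Mul(2990, Add(9546, 810)), 23018) = Add(Mul(2990, 10356), 23018) = Add(30964440, 23018) = 30987458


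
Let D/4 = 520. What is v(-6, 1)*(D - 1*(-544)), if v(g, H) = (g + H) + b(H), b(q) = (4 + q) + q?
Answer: 2624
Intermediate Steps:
D = 2080 (D = 4*520 = 2080)
b(q) = 4 + 2*q
v(g, H) = 4 + g + 3*H (v(g, H) = (g + H) + (4 + 2*H) = (H + g) + (4 + 2*H) = 4 + g + 3*H)
v(-6, 1)*(D - 1*(-544)) = (4 - 6 + 3*1)*(2080 - 1*(-544)) = (4 - 6 + 3)*(2080 + 544) = 1*2624 = 2624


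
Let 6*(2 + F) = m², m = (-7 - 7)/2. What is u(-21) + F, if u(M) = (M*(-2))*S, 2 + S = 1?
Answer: -215/6 ≈ -35.833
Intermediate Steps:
S = -1 (S = -2 + 1 = -1)
u(M) = 2*M (u(M) = (M*(-2))*(-1) = -2*M*(-1) = 2*M)
m = -7 (m = -14*½ = -7)
F = 37/6 (F = -2 + (⅙)*(-7)² = -2 + (⅙)*49 = -2 + 49/6 = 37/6 ≈ 6.1667)
u(-21) + F = 2*(-21) + 37/6 = -42 + 37/6 = -215/6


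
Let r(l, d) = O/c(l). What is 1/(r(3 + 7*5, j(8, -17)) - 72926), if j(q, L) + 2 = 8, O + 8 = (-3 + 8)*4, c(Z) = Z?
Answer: -19/1385588 ≈ -1.3713e-5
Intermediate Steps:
O = 12 (O = -8 + (-3 + 8)*4 = -8 + 5*4 = -8 + 20 = 12)
j(q, L) = 6 (j(q, L) = -2 + 8 = 6)
r(l, d) = 12/l
1/(r(3 + 7*5, j(8, -17)) - 72926) = 1/(12/(3 + 7*5) - 72926) = 1/(12/(3 + 35) - 72926) = 1/(12/38 - 72926) = 1/(12*(1/38) - 72926) = 1/(6/19 - 72926) = 1/(-1385588/19) = -19/1385588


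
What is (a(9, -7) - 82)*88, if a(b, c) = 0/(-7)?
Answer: -7216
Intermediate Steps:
a(b, c) = 0 (a(b, c) = 0*(-⅐) = 0)
(a(9, -7) - 82)*88 = (0 - 82)*88 = -82*88 = -7216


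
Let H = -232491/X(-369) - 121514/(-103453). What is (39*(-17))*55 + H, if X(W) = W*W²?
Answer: -63177597451141052/1732610463759 ≈ -36464.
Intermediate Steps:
X(W) = W³
H = 2043109830883/1732610463759 (H = -232491/((-369)³) - 121514/(-103453) = -232491/(-50243409) - 121514*(-1/103453) = -232491*(-1/50243409) + 121514/103453 = 77497/16747803 + 121514/103453 = 2043109830883/1732610463759 ≈ 1.1792)
(39*(-17))*55 + H = (39*(-17))*55 + 2043109830883/1732610463759 = -663*55 + 2043109830883/1732610463759 = -36465 + 2043109830883/1732610463759 = -63177597451141052/1732610463759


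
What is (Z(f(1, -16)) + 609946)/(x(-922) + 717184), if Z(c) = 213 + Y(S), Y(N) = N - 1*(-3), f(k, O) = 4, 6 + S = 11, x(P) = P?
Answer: 203389/238754 ≈ 0.85188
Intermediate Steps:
S = 5 (S = -6 + 11 = 5)
Y(N) = 3 + N (Y(N) = N + 3 = 3 + N)
Z(c) = 221 (Z(c) = 213 + (3 + 5) = 213 + 8 = 221)
(Z(f(1, -16)) + 609946)/(x(-922) + 717184) = (221 + 609946)/(-922 + 717184) = 610167/716262 = 610167*(1/716262) = 203389/238754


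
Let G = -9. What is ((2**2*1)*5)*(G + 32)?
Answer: 460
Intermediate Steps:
((2**2*1)*5)*(G + 32) = ((2**2*1)*5)*(-9 + 32) = ((4*1)*5)*23 = (4*5)*23 = 20*23 = 460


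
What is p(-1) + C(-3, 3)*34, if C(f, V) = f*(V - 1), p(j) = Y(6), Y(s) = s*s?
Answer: -168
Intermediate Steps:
Y(s) = s**2
p(j) = 36 (p(j) = 6**2 = 36)
C(f, V) = f*(-1 + V)
p(-1) + C(-3, 3)*34 = 36 - 3*(-1 + 3)*34 = 36 - 3*2*34 = 36 - 6*34 = 36 - 204 = -168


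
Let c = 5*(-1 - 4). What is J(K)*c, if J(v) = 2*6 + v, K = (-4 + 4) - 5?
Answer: -175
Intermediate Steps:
c = -25 (c = 5*(-5) = -25)
K = -5 (K = 0 - 5 = -5)
J(v) = 12 + v
J(K)*c = (12 - 5)*(-25) = 7*(-25) = -175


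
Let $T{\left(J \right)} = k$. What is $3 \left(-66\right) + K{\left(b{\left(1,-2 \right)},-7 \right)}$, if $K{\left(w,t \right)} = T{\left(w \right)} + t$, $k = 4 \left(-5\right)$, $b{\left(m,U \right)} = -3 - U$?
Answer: $-225$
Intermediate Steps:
$k = -20$
$T{\left(J \right)} = -20$
$K{\left(w,t \right)} = -20 + t$
$3 \left(-66\right) + K{\left(b{\left(1,-2 \right)},-7 \right)} = 3 \left(-66\right) - 27 = -198 - 27 = -225$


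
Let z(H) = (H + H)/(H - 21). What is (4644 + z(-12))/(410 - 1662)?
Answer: -12773/3443 ≈ -3.7098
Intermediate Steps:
z(H) = 2*H/(-21 + H) (z(H) = (2*H)/(-21 + H) = 2*H/(-21 + H))
(4644 + z(-12))/(410 - 1662) = (4644 + 2*(-12)/(-21 - 12))/(410 - 1662) = (4644 + 2*(-12)/(-33))/(-1252) = (4644 + 2*(-12)*(-1/33))*(-1/1252) = (4644 + 8/11)*(-1/1252) = (51092/11)*(-1/1252) = -12773/3443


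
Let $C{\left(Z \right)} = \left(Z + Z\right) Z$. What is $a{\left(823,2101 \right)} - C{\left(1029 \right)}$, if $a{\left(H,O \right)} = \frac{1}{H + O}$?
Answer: $- \frac{6192102167}{2924} \approx -2.1177 \cdot 10^{6}$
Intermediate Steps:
$C{\left(Z \right)} = 2 Z^{2}$ ($C{\left(Z \right)} = 2 Z Z = 2 Z^{2}$)
$a{\left(823,2101 \right)} - C{\left(1029 \right)} = \frac{1}{823 + 2101} - 2 \cdot 1029^{2} = \frac{1}{2924} - 2 \cdot 1058841 = \frac{1}{2924} - 2117682 = - \frac{6192102167}{2924}$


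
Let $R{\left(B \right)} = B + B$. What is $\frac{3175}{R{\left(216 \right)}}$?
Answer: $\frac{3175}{432} \approx 7.3495$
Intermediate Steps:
$R{\left(B \right)} = 2 B$
$\frac{3175}{R{\left(216 \right)}} = \frac{3175}{2 \cdot 216} = \frac{3175}{432}$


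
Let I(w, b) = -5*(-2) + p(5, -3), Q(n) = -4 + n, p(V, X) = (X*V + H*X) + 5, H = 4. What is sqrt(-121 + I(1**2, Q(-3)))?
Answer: I*sqrt(133) ≈ 11.533*I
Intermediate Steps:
p(V, X) = 5 + 4*X + V*X (p(V, X) = (X*V + 4*X) + 5 = (V*X + 4*X) + 5 = (4*X + V*X) + 5 = 5 + 4*X + V*X)
I(w, b) = -12 (I(w, b) = -5*(-2) + (5 + 4*(-3) + 5*(-3)) = 10 + (5 - 12 - 15) = 10 - 22 = -12)
sqrt(-121 + I(1**2, Q(-3))) = sqrt(-121 - 12) = sqrt(-133) = I*sqrt(133)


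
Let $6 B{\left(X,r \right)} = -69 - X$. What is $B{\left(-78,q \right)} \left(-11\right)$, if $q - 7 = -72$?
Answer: $- \frac{33}{2} \approx -16.5$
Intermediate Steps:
$q = -65$ ($q = 7 - 72 = -65$)
$B{\left(X,r \right)} = - \frac{23}{2} - \frac{X}{6}$ ($B{\left(X,r \right)} = \frac{-69 - X}{6} = - \frac{23}{2} - \frac{X}{6}$)
$B{\left(-78,q \right)} \left(-11\right) = \left(- \frac{23}{2} - -13\right) \left(-11\right) = \left(- \frac{23}{2} + 13\right) \left(-11\right) = \frac{3}{2} \left(-11\right) = - \frac{33}{2}$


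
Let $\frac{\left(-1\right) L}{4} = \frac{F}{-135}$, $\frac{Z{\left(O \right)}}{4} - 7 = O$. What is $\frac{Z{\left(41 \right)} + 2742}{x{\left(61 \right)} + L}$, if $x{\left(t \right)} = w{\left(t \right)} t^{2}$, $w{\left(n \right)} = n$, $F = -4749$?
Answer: $\frac{132030}{10207813} \approx 0.012934$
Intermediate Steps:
$Z{\left(O \right)} = 28 + 4 O$
$L = - \frac{6332}{45}$ ($L = - 4 \left(- \frac{4749}{-135}\right) = - 4 \left(\left(-4749\right) \left(- \frac{1}{135}\right)\right) = \left(-4\right) \frac{1583}{45} = - \frac{6332}{45} \approx -140.71$)
$x{\left(t \right)} = t^{3}$ ($x{\left(t \right)} = t t^{2} = t^{3}$)
$\frac{Z{\left(41 \right)} + 2742}{x{\left(61 \right)} + L} = \frac{\left(28 + 4 \cdot 41\right) + 2742}{61^{3} - \frac{6332}{45}} = \frac{\left(28 + 164\right) + 2742}{226981 - \frac{6332}{45}} = \frac{192 + 2742}{\frac{10207813}{45}} = 2934 \cdot \frac{45}{10207813} = \frac{132030}{10207813}$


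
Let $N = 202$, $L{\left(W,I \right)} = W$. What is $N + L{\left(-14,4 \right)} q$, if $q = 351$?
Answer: $-4712$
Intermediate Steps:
$N + L{\left(-14,4 \right)} q = 202 - 4914 = -4712$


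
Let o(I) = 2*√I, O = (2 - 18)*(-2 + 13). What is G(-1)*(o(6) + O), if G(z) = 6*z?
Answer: 1056 - 12*√6 ≈ 1026.6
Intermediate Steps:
O = -176 (O = -16*11 = -176)
G(-1)*(o(6) + O) = (6*(-1))*(2*√6 - 176) = -6*(-176 + 2*√6) = 1056 - 12*√6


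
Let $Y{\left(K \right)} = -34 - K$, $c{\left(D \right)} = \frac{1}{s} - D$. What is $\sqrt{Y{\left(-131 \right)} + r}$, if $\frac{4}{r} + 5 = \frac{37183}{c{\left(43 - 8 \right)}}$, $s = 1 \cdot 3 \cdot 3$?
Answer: $\frac{\sqrt{10964639207081}}{336217} \approx 9.8487$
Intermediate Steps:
$s = 9$ ($s = 3 \cdot 3 = 9$)
$c{\left(D \right)} = \frac{1}{9} - D$
$r = - \frac{1256}{336217}$ ($r = \frac{4}{-5 + \frac{37183}{\frac{1}{9} - \left(43 - 8\right)}} = \frac{4}{-5 + \frac{37183}{\frac{1}{9} - 35}} = \frac{4}{-5 + \frac{37183}{- \frac{314}{9}}} = \frac{4}{-5 + 37183 \left(- \frac{9}{314}\right)} = \frac{4}{-5 - \frac{334647}{314}} = \frac{4}{- \frac{336217}{314}} = 4 \left(- \frac{314}{336217}\right) = - \frac{1256}{336217} \approx -0.0037357$)
$\sqrt{Y{\left(-131 \right)} + r} = \sqrt{\left(-34 - -131\right) - \frac{1256}{336217}} = \sqrt{\left(-34 + 131\right) - \frac{1256}{336217}} = \sqrt{97 - \frac{1256}{336217}} = \sqrt{\frac{32611793}{336217}} = \frac{\sqrt{10964639207081}}{336217}$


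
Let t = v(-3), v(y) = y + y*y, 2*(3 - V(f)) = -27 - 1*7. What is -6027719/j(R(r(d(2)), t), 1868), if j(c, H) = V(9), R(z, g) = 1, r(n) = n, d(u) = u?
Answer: -6027719/20 ≈ -3.0139e+5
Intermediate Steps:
V(f) = 20 (V(f) = 3 - (-27 - 1*7)/2 = 3 - (-27 - 7)/2 = 3 - ½*(-34) = 3 + 17 = 20)
v(y) = y + y²
t = 6 (t = -3*(1 - 3) = -3*(-2) = 6)
j(c, H) = 20
-6027719/j(R(r(d(2)), t), 1868) = -6027719/20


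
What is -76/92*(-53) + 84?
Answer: 2939/23 ≈ 127.78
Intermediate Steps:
-76/92*(-53) + 84 = -76*1/92*(-53) + 84 = -19/23*(-53) + 84 = 1007/23 + 84 = 2939/23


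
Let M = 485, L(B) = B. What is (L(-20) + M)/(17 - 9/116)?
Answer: 53940/1963 ≈ 27.478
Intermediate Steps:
(L(-20) + M)/(17 - 9/116) = (-20 + 485)/(17 - 9/116) = 465/(17 - 9*1/116) = 465/(17 - 9/116) = 465/(1963/116) = 465*(116/1963) = 53940/1963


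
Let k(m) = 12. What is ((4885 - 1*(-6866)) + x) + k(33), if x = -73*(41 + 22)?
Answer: 7164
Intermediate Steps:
x = -4599 (x = -73*63 = -4599)
((4885 - 1*(-6866)) + x) + k(33) = ((4885 - 1*(-6866)) - 4599) + 12 = ((4885 + 6866) - 4599) + 12 = (11751 - 4599) + 12 = 7152 + 12 = 7164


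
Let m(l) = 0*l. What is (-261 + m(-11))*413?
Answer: -107793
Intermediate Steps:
m(l) = 0
(-261 + m(-11))*413 = (-261 + 0)*413 = -261*413 = -107793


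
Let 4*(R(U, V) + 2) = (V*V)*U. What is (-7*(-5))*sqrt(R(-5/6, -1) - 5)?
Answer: 35*I*sqrt(1038)/12 ≈ 93.969*I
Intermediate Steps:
R(U, V) = -2 + U*V**2/4 (R(U, V) = -2 + ((V*V)*U)/4 = -2 + (V**2*U)/4 = -2 + (U*V**2)/4 = -2 + U*V**2/4)
(-7*(-5))*sqrt(R(-5/6, -1) - 5) = (-7*(-5))*sqrt((-2 + (1/4)*(-5/6)*(-1)**2) - 5) = 35*sqrt((-2 + (1/4)*(-5*1/6)*1) - 5) = 35*sqrt((-2 + (1/4)*(-5/6)*1) - 5) = 35*sqrt((-2 - 5/24) - 5) = 35*sqrt(-53/24 - 5) = 35*sqrt(-173/24) = 35*(I*sqrt(1038)/12) = 35*I*sqrt(1038)/12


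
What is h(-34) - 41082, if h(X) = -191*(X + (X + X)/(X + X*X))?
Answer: -1141022/33 ≈ -34576.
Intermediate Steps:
h(X) = -191*X - 382*X/(X + X**2) (h(X) = -191*(X + (2*X)/(X + X**2)) = -191*(X + 2*X/(X + X**2)) = -191*X - 382*X/(X + X**2))
h(-34) - 41082 = 191*(-2 - 1*(-34) - 1*(-34)**2)/(1 - 34) - 41082 = 191*(-2 + 34 - 1*1156)/(-33) - 41082 = 191*(-1/33)*(-2 + 34 - 1156) - 41082 = 191*(-1/33)*(-1124) - 41082 = 214684/33 - 41082 = -1141022/33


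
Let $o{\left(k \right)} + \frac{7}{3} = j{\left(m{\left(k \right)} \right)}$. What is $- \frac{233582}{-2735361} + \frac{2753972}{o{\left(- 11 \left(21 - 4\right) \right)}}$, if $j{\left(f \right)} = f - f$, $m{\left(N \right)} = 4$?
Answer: $- \frac{22599321176602}{19147527} \approx -1.1803 \cdot 10^{6}$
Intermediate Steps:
$j{\left(f \right)} = 0$
$o{\left(k \right)} = - \frac{7}{3}$ ($o{\left(k \right)} = - \frac{7}{3} + 0 = - \frac{7}{3}$)
$- \frac{233582}{-2735361} + \frac{2753972}{o{\left(- 11 \left(21 - 4\right) \right)}} = - \frac{233582}{-2735361} + \frac{2753972}{- \frac{7}{3}} = \left(-233582\right) \left(- \frac{1}{2735361}\right) + 2753972 \left(- \frac{3}{7}\right) = \frac{233582}{2735361} - \frac{8261916}{7} = - \frac{22599321176602}{19147527}$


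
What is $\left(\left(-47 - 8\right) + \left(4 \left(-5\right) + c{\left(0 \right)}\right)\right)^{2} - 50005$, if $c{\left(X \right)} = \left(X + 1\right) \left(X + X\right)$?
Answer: $-44380$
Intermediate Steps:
$c{\left(X \right)} = 2 X \left(1 + X\right)$ ($c{\left(X \right)} = \left(1 + X\right) 2 X = 2 X \left(1 + X\right)$)
$\left(\left(-47 - 8\right) + \left(4 \left(-5\right) + c{\left(0 \right)}\right)\right)^{2} - 50005 = \left(\left(-47 - 8\right) + \left(4 \left(-5\right) + 2 \cdot 0 \left(1 + 0\right)\right)\right)^{2} - 50005 = \left(-55 - \left(20 + 0 \cdot 1\right)\right)^{2} - 50005 = \left(-55 + \left(-20 + 0\right)\right)^{2} - 50005 = \left(-55 - 20\right)^{2} - 50005 = \left(-75\right)^{2} - 50005 = 5625 - 50005 = -44380$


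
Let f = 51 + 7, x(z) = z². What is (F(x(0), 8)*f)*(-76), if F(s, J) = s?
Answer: 0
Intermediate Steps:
f = 58
(F(x(0), 8)*f)*(-76) = (0²*58)*(-76) = (0*58)*(-76) = 0*(-76) = 0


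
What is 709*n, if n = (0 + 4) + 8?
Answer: 8508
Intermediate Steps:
n = 12 (n = 4 + 8 = 12)
709*n = 709*12 = 8508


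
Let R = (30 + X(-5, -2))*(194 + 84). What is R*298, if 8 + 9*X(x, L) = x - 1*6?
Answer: 20793844/9 ≈ 2.3104e+6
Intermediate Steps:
X(x, L) = -14/9 + x/9 (X(x, L) = -8/9 + (x - 1*6)/9 = -8/9 + (x - 6)/9 = -8/9 + (-6 + x)/9 = -8/9 + (-2/3 + x/9) = -14/9 + x/9)
R = 69778/9 (R = (30 + (-14/9 + (1/9)*(-5)))*(194 + 84) = (30 + (-14/9 - 5/9))*278 = (30 - 19/9)*278 = (251/9)*278 = 69778/9 ≈ 7753.1)
R*298 = (69778/9)*298 = 20793844/9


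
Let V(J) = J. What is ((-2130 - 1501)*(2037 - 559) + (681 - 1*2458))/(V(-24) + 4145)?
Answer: -16935/13 ≈ -1302.7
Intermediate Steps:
((-2130 - 1501)*(2037 - 559) + (681 - 1*2458))/(V(-24) + 4145) = ((-2130 - 1501)*(2037 - 559) + (681 - 1*2458))/(-24 + 4145) = (-3631*1478 + (681 - 2458))/4121 = (-5366618 - 1777)*(1/4121) = -5368395*1/4121 = -16935/13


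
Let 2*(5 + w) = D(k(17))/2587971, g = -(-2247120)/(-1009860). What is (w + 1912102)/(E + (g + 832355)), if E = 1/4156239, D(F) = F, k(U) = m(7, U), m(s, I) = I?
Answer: 230774861889287257015373/100458343197044339621372 ≈ 2.2972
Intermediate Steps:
g = -37452/16831 (g = -(-2247120)*(-1)/1009860 = -1*37452/16831 = -37452/16831 ≈ -2.2252)
k(U) = U
E = 1/4156239 ≈ 2.4060e-7
w = -25879693/5175942 (w = -5 + (17/2587971)/2 = -5 + (17*(1/2587971))/2 = -5 + (1/2)*(17/2587971) = -5 + 17/5175942 = -25879693/5175942 ≈ -5.0000)
(w + 1912102)/(E + (g + 832355)) = (-25879693/5175942 + 1912102)/(1/4156239 + (-37452/16831 + 832355)) = 9896903170391/(5175942*(1/4156239 + 14009329553/16831)) = 9896903170391/(5175942*(58226121852047998/69953658609)) = (9896903170391/5175942)*(69953658609/58226121852047998) = 230774861889287257015373/100458343197044339621372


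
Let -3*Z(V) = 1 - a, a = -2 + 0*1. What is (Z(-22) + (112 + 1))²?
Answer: 12544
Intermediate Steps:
a = -2 (a = -2 + 0 = -2)
Z(V) = -1 (Z(V) = -(1 - 1*(-2))/3 = -(1 + 2)/3 = -⅓*3 = -1)
(Z(-22) + (112 + 1))² = (-1 + (112 + 1))² = (-1 + 113)² = 112² = 12544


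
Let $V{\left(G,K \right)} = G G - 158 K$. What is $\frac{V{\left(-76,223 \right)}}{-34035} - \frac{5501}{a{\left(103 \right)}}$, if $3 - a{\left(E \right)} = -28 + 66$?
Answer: $\frac{37651513}{238245} \approx 158.04$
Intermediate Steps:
$a{\left(E \right)} = -35$ ($a{\left(E \right)} = 3 - \left(-28 + 66\right) = 3 - 38 = -35$)
$V{\left(G,K \right)} = G^{2} - 158 K$
$\frac{V{\left(-76,223 \right)}}{-34035} - \frac{5501}{a{\left(103 \right)}} = \frac{\left(-76\right)^{2} - 35234}{-34035} - \frac{5501}{-35} = \left(5776 - 35234\right) \left(- \frac{1}{34035}\right) - - \frac{5501}{35} = \left(-29458\right) \left(- \frac{1}{34035}\right) + \frac{5501}{35} = \frac{29458}{34035} + \frac{5501}{35} = \frac{37651513}{238245}$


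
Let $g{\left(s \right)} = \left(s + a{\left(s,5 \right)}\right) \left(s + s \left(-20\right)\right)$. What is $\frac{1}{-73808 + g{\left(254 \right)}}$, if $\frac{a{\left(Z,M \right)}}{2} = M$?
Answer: $- \frac{1}{1347872} \approx -7.4191 \cdot 10^{-7}$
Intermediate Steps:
$a{\left(Z,M \right)} = 2 M$
$g{\left(s \right)} = - 19 s \left(10 + s\right)$ ($g{\left(s \right)} = \left(s + 2 \cdot 5\right) \left(s + s \left(-20\right)\right) = \left(s + 10\right) \left(s - 20 s\right) = \left(10 + s\right) \left(- 19 s\right) = - 19 s \left(10 + s\right)$)
$\frac{1}{-73808 + g{\left(254 \right)}} = \frac{1}{-73808 - 4826 \left(10 + 254\right)} = \frac{1}{-73808 - 4826 \cdot 264} = \frac{1}{-73808 - 1274064} = \frac{1}{-1347872} = - \frac{1}{1347872}$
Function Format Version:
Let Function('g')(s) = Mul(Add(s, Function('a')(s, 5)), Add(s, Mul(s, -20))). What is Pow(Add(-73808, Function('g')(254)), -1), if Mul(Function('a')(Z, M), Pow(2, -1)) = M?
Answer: Rational(-1, 1347872) ≈ -7.4191e-7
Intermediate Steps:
Function('a')(Z, M) = Mul(2, M)
Function('g')(s) = Mul(-19, s, Add(10, s)) (Function('g')(s) = Mul(Add(s, Mul(2, 5)), Add(s, Mul(s, -20))) = Mul(Add(s, 10), Add(s, Mul(-20, s))) = Mul(Add(10, s), Mul(-19, s)) = Mul(-19, s, Add(10, s)))
Pow(Add(-73808, Function('g')(254)), -1) = Pow(Add(-73808, Mul(-19, 254, Add(10, 254))), -1) = Pow(Add(-73808, Mul(-19, 254, 264)), -1) = Pow(Add(-73808, -1274064), -1) = Pow(-1347872, -1) = Rational(-1, 1347872)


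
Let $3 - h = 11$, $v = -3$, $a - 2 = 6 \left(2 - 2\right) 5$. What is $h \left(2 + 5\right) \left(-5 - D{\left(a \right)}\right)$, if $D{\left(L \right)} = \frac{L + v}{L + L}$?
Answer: $266$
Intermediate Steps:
$a = 2$ ($a = 2 + 6 \left(2 - 2\right) 5 = 2 + 6 \cdot 0 \cdot 5 = 2 + 0 \cdot 5 = 2 + 0 = 2$)
$h = -8$ ($h = 3 - 11 = -8$)
$D{\left(L \right)} = \frac{-3 + L}{2 L}$ ($D{\left(L \right)} = \frac{L - 3}{L + L} = \frac{-3 + L}{2 L}$)
$h \left(2 + 5\right) \left(-5 - D{\left(a \right)}\right) = - 8 \left(2 + 5\right) \left(-5 - \frac{-3 + 2}{2 \cdot 2}\right) = - 8 \cdot 7 \left(-5 - \frac{1}{2} \cdot \frac{1}{2} \left(-1\right)\right) = - 8 \cdot 7 \left(-5 - - \frac{1}{4}\right) = - 8 \cdot 7 \left(-5 + \frac{1}{4}\right) = - 8 \cdot 7 \left(- \frac{19}{4}\right) = \left(-8\right) \left(- \frac{133}{4}\right) = 266$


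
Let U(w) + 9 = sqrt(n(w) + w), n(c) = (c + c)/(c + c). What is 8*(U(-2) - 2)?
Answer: -88 + 8*I ≈ -88.0 + 8.0*I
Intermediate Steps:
n(c) = 1 (n(c) = (2*c)/((2*c)) = (2*c)*(1/(2*c)) = 1)
U(w) = -9 + sqrt(1 + w)
8*(U(-2) - 2) = 8*((-9 + sqrt(1 - 2)) - 2) = 8*((-9 + sqrt(-1)) - 2) = 8*((-9 + I) - 2) = 8*(-11 + I) = -88 + 8*I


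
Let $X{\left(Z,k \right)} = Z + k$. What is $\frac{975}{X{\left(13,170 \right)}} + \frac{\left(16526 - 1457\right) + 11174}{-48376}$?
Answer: $\frac{14121377}{2950936} \approx 4.7854$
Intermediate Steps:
$\frac{975}{X{\left(13,170 \right)}} + \frac{\left(16526 - 1457\right) + 11174}{-48376} = \frac{975}{13 + 170} + \frac{\left(16526 - 1457\right) + 11174}{-48376} = \frac{975}{183} + \left(15069 + 11174\right) \left(- \frac{1}{48376}\right) = 975 \cdot \frac{1}{183} + 26243 \left(- \frac{1}{48376}\right) = \frac{325}{61} - \frac{26243}{48376} = \frac{14121377}{2950936}$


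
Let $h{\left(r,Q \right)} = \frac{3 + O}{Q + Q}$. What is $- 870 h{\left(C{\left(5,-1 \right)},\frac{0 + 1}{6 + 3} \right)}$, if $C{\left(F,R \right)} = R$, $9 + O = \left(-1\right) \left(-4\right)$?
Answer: $7830$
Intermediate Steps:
$O = -5$ ($O = -9 - -4 = -9 + 4 = -5$)
$h{\left(r,Q \right)} = - \frac{1}{Q}$ ($h{\left(r,Q \right)} = \frac{3 - 5}{Q + Q} = - \frac{2}{2 Q} = - 2 \frac{1}{2 Q} = - \frac{1}{Q}$)
$- 870 h{\left(C{\left(5,-1 \right)},\frac{0 + 1}{6 + 3} \right)} = - 870 \left(- \frac{1}{\left(0 + 1\right) \frac{1}{6 + 3}}\right) = - 870 \left(- \frac{1}{1 \cdot \frac{1}{9}}\right) = - 870 \left(- \frac{1}{\frac{1}{9}}\right) = - 870 \left(\left(-1\right) 9\right) = \left(-870\right) \left(-9\right) = 7830$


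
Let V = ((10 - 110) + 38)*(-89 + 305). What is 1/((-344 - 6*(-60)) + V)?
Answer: -1/13376 ≈ -7.4761e-5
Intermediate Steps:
V = -13392 (V = (-100 + 38)*216 = -62*216 = -13392)
1/((-344 - 6*(-60)) + V) = 1/((-344 - 6*(-60)) - 13392) = 1/((-344 - 1*(-360)) - 13392) = 1/((-344 + 360) - 13392) = 1/(16 - 13392) = 1/(-13376) = -1/13376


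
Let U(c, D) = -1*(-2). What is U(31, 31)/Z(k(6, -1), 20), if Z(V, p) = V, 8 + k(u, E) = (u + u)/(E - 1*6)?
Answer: -7/34 ≈ -0.20588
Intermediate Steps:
k(u, E) = -8 + 2*u/(-6 + E) (k(u, E) = -8 + (u + u)/(E - 1*6) = -8 + (2*u)/(E - 6) = -8 + (2*u)/(-6 + E) = -8 + 2*u/(-6 + E))
U(c, D) = 2
U(31, 31)/Z(k(6, -1), 20) = 2/((2*(24 + 6 - 4*(-1))/(-6 - 1))) = 2/((2*(24 + 6 + 4)/(-7))) = 2/((2*(-⅐)*34)) = 2/(-68/7) = 2*(-7/68) = -7/34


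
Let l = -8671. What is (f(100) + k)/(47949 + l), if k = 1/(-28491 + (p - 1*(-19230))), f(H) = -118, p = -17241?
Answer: -3127237/1040945556 ≈ -0.0030042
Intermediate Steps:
k = -1/26502 (k = 1/(-28491 + (-17241 - 1*(-19230))) = 1/(-28491 + (-17241 + 19230)) = 1/(-28491 + 1989) = 1/(-26502) = -1/26502 ≈ -3.7733e-5)
(f(100) + k)/(47949 + l) = (-118 - 1/26502)/(47949 - 8671) = -3127237/26502/39278 = -3127237/26502*1/39278 = -3127237/1040945556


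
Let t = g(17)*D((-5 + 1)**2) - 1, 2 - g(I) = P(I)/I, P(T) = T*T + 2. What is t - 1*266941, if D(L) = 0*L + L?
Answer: -4542126/17 ≈ -2.6718e+5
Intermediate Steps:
P(T) = 2 + T**2 (P(T) = T**2 + 2 = 2 + T**2)
D(L) = L (D(L) = 0 + L = L)
g(I) = 2 - (2 + I**2)/I
t = -4129/17 (t = (2 - 1*17 - 2/17)*(-5 + 1)**2 - 1 = (2 - 17 - 2*1/17)*(-4)**2 - 1 = (2 - 17 - 2/17)*16 - 1 = -257/17*16 - 1 = -4112/17 - 1 = -4129/17 ≈ -242.88)
t - 1*266941 = -4129/17 - 1*266941 = -4129/17 - 266941 = -4542126/17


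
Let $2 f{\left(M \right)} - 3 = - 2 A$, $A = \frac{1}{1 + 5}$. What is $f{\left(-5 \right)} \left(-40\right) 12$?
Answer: $-640$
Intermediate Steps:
$A = \frac{1}{6} \approx 0.16667$
$f{\left(M \right)} = \frac{4}{3}$ ($f{\left(M \right)} = \frac{3}{2} + \frac{\left(-2\right) \frac{1}{6}}{2} = \frac{3}{2} + \frac{1}{2} \left(- \frac{1}{3}\right) = \frac{3}{2} - \frac{1}{6} = \frac{4}{3}$)
$f{\left(-5 \right)} \left(-40\right) 12 = \frac{4}{3} \left(-40\right) 12 = \left(- \frac{160}{3}\right) 12 = -640$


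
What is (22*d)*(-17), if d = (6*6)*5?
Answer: -67320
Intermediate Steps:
d = 180 (d = 36*5 = 180)
(22*d)*(-17) = (22*180)*(-17) = 3960*(-17) = -67320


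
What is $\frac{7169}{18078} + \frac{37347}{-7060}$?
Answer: $- \frac{312272963}{63815340} \approx -4.8934$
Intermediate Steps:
$\frac{7169}{18078} + \frac{37347}{-7060} = 7169 \cdot \frac{1}{18078} + 37347 \left(- \frac{1}{7060}\right) = \frac{7169}{18078} - \frac{37347}{7060} = - \frac{312272963}{63815340}$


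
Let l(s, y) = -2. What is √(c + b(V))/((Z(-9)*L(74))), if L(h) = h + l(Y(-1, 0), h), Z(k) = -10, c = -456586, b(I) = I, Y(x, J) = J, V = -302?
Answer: -I*√114222/360 ≈ -0.9388*I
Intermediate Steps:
L(h) = -2 + h (L(h) = h - 2 = -2 + h)
√(c + b(V))/((Z(-9)*L(74))) = √(-456586 - 302)/((-10*(-2 + 74))) = √(-456888)/((-10*72)) = (2*I*√114222)/(-720) = (2*I*√114222)*(-1/720) = -I*√114222/360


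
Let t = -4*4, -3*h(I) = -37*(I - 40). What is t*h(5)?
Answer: 20720/3 ≈ 6906.7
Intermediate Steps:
h(I) = -1480/3 + 37*I/3 (h(I) = -(-37)*(I - 40)/3 = -(-37)*(-40 + I)/3 = -(1480 - 37*I)/3 = -1480/3 + 37*I/3)
t = -16
t*h(5) = -16*(-1480/3 + (37/3)*5) = -16*(-1480/3 + 185/3) = -16*(-1295/3) = 20720/3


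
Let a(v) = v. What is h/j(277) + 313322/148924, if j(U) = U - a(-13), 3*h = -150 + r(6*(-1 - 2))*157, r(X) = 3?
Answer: 13349781/5398495 ≈ 2.4729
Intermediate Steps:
h = 107 (h = (-150 + 3*157)/3 = (-150 + 471)/3 = (⅓)*321 = 107)
j(U) = 13 + U (j(U) = U - 1*(-13) = U + 13 = 13 + U)
h/j(277) + 313322/148924 = 107/(13 + 277) + 313322/148924 = 107/290 + 313322*(1/148924) = 107*(1/290) + 156661/74462 = 107/290 + 156661/74462 = 13349781/5398495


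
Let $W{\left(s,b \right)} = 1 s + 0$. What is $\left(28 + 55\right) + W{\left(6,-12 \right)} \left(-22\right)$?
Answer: $-49$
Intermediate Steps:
$W{\left(s,b \right)} = s$ ($W{\left(s,b \right)} = s + 0 = s$)
$\left(28 + 55\right) + W{\left(6,-12 \right)} \left(-22\right) = \left(28 + 55\right) + 6 \left(-22\right) = 83 - 132 = -49$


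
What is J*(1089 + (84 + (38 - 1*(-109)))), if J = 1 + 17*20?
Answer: 450120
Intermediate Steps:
J = 341 (J = 1 + 340 = 341)
J*(1089 + (84 + (38 - 1*(-109)))) = 341*(1089 + (84 + (38 - 1*(-109)))) = 341*(1089 + (84 + (38 + 109))) = 341*(1089 + (84 + 147)) = 341*(1089 + 231) = 341*1320 = 450120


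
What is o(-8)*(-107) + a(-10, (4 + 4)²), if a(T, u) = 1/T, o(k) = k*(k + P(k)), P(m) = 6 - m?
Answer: 51359/10 ≈ 5135.9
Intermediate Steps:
o(k) = 6*k (o(k) = k*(k + (6 - k)) = k*6 = 6*k)
o(-8)*(-107) + a(-10, (4 + 4)²) = (6*(-8))*(-107) + 1/(-10) = -48*(-107) - ⅒ = 5136 - ⅒ = 51359/10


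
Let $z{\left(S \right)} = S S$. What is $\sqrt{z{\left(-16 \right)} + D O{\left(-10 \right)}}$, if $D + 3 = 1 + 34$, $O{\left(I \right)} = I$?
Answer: $8 i \approx 8.0 i$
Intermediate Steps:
$z{\left(S \right)} = S^{2}$
$D = 32$ ($D = -3 + \left(1 + 34\right) = -3 + 35 = 32$)
$\sqrt{z{\left(-16 \right)} + D O{\left(-10 \right)}} = \sqrt{\left(-16\right)^{2} + 32 \left(-10\right)} = \sqrt{256 - 320} = \sqrt{-64} = 8 i$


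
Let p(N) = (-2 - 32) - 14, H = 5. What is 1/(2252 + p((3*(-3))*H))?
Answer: 1/2204 ≈ 0.00045372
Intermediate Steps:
p(N) = -48 (p(N) = -34 - 14 = -48)
1/(2252 + p((3*(-3))*H)) = 1/(2252 - 48) = 1/2204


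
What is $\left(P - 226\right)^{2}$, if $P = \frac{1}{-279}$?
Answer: $\frac{3975933025}{77841} \approx 51078.0$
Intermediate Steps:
$P = - \frac{1}{279} \approx -0.0035842$
$\left(P - 226\right)^{2} = \left(- \frac{1}{279} - 226\right)^{2} = \left(- \frac{63055}{279}\right)^{2} = \frac{3975933025}{77841}$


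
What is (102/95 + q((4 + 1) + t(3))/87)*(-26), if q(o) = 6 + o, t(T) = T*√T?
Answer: -257894/8265 - 26*√3/29 ≈ -32.756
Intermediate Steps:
t(T) = T^(3/2)
(102/95 + q((4 + 1) + t(3))/87)*(-26) = (102/95 + (6 + ((4 + 1) + 3^(3/2)))/87)*(-26) = (102*(1/95) + (6 + (5 + 3*√3))*(1/87))*(-26) = (102/95 + (11 + 3*√3)*(1/87))*(-26) = (102/95 + (11/87 + √3/29))*(-26) = (9919/8265 + √3/29)*(-26) = -257894/8265 - 26*√3/29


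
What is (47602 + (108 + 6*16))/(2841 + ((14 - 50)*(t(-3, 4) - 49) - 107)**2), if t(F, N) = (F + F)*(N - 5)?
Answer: 23903/1039661 ≈ 0.022991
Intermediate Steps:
t(F, N) = 2*F*(-5 + N) (t(F, N) = (2*F)*(-5 + N) = 2*F*(-5 + N))
(47602 + (108 + 6*16))/(2841 + ((14 - 50)*(t(-3, 4) - 49) - 107)**2) = (47602 + (108 + 6*16))/(2841 + ((14 - 50)*(2*(-3)*(-5 + 4) - 49) - 107)**2) = (47602 + (108 + 96))/(2841 + (-36*(2*(-3)*(-1) - 49) - 107)**2) = (47602 + 204)/(2841 + (-36*(6 - 49) - 107)**2) = 47806/(2841 + (-36*(-43) - 107)**2) = 47806/(2841 + (1548 - 107)**2) = 47806/(2841 + 1441**2) = 47806/(2841 + 2076481) = 47806/2079322 = 47806*(1/2079322) = 23903/1039661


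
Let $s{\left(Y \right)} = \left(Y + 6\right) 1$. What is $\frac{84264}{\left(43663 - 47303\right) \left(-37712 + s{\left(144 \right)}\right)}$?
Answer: $\frac{10533}{17090710} \approx 0.0006163$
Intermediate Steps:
$s{\left(Y \right)} = 6 + Y$ ($s{\left(Y \right)} = \left(6 + Y\right) 1 = 6 + Y$)
$\frac{84264}{\left(43663 - 47303\right) \left(-37712 + s{\left(144 \right)}\right)} = \frac{84264}{\left(43663 - 47303\right) \left(-37712 + \left(6 + 144\right)\right)} = \frac{84264}{\left(-3640\right) \left(-37712 + 150\right)} = \frac{84264}{\left(-3640\right) \left(-37562\right)} = \frac{84264}{136725680} = 84264 \cdot \frac{1}{136725680} = \frac{10533}{17090710}$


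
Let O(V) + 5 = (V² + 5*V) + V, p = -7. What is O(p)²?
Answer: 4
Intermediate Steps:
O(V) = -5 + V² + 6*V (O(V) = -5 + ((V² + 5*V) + V) = -5 + (V² + 6*V) = -5 + V² + 6*V)
O(p)² = (-5 + (-7)² + 6*(-7))² = (-5 + 49 - 42)² = 2² = 4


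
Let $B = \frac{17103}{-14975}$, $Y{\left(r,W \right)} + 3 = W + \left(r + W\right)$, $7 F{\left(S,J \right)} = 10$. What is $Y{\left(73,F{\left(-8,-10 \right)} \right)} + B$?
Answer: $\frac{7517529}{104825} \approx 71.715$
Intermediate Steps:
$F{\left(S,J \right)} = \frac{10}{7}$ ($F{\left(S,J \right)} = \frac{1}{7} \cdot 10 = \frac{10}{7}$)
$Y{\left(r,W \right)} = -3 + r + 2 W$ ($Y{\left(r,W \right)} = -3 + \left(W + \left(r + W\right)\right) = -3 + \left(W + \left(W + r\right)\right) = -3 + \left(r + 2 W\right) = -3 + r + 2 W$)
$B = - \frac{17103}{14975}$ ($B = 17103 \left(- \frac{1}{14975}\right) = - \frac{17103}{14975} \approx -1.1421$)
$Y{\left(73,F{\left(-8,-10 \right)} \right)} + B = \left(-3 + 73 + 2 \cdot \frac{10}{7}\right) - \frac{17103}{14975} = \left(-3 + 73 + \frac{20}{7}\right) - \frac{17103}{14975} = \frac{510}{7} - \frac{17103}{14975} = \frac{7517529}{104825}$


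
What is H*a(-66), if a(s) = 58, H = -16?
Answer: -928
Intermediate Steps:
H*a(-66) = -16*58 = -928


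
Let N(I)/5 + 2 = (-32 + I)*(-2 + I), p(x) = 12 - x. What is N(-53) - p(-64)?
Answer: 23289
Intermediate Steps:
N(I) = -10 + 5*(-32 + I)*(-2 + I) (N(I) = -10 + 5*((-32 + I)*(-2 + I)) = -10 + 5*(-32 + I)*(-2 + I))
N(-53) - p(-64) = (310 - 170*(-53) + 5*(-53)**2) - (12 - 1*(-64)) = (310 + 9010 + 5*2809) - (12 + 64) = (310 + 9010 + 14045) - 1*76 = 23365 - 76 = 23289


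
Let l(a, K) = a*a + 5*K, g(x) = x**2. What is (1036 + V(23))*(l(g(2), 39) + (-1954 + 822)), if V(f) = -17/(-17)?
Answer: -955077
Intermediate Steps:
l(a, K) = a**2 + 5*K
V(f) = 1 (V(f) = -17*(-1/17) = 1)
(1036 + V(23))*(l(g(2), 39) + (-1954 + 822)) = (1036 + 1)*(((2**2)**2 + 5*39) + (-1954 + 822)) = 1037*((4**2 + 195) - 1132) = 1037*((16 + 195) - 1132) = 1037*(211 - 1132) = 1037*(-921) = -955077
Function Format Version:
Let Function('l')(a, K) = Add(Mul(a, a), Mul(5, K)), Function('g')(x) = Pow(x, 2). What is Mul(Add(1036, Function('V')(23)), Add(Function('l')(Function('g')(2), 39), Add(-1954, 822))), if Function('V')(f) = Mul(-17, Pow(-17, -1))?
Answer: -955077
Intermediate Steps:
Function('l')(a, K) = Add(Pow(a, 2), Mul(5, K))
Function('V')(f) = 1 (Function('V')(f) = Mul(-17, Rational(-1, 17)) = 1)
Mul(Add(1036, Function('V')(23)), Add(Function('l')(Function('g')(2), 39), Add(-1954, 822))) = Mul(Add(1036, 1), Add(Add(Pow(Pow(2, 2), 2), Mul(5, 39)), Add(-1954, 822))) = Mul(1037, Add(Add(Pow(4, 2), 195), -1132)) = Mul(1037, Add(Add(16, 195), -1132)) = Mul(1037, Add(211, -1132)) = Mul(1037, -921) = -955077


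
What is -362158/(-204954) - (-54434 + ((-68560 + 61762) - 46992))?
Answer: 11090651927/102477 ≈ 1.0823e+5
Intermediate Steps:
-362158/(-204954) - (-54434 + ((-68560 + 61762) - 46992)) = -362158*(-1/204954) - (-54434 + (-6798 - 46992)) = 181079/102477 - (-54434 - 53790) = 181079/102477 - 1*(-108224) = 181079/102477 + 108224 = 11090651927/102477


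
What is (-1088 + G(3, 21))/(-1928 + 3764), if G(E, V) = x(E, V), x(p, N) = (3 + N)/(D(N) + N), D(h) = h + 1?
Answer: -11690/19737 ≈ -0.59229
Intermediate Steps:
D(h) = 1 + h
x(p, N) = (3 + N)/(1 + 2*N) (x(p, N) = (3 + N)/((1 + N) + N) = (3 + N)/(1 + 2*N))
G(E, V) = (3 + V)/(1 + 2*V)
(-1088 + G(3, 21))/(-1928 + 3764) = (-1088 + (3 + 21)/(1 + 2*21))/(-1928 + 3764) = (-1088 + 24/(1 + 42))/1836 = (-1088 + 24/43)*(1/1836) = -46760/43*1/1836 = -11690/19737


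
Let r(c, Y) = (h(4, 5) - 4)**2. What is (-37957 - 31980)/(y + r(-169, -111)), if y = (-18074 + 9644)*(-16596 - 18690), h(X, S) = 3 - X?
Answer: -69937/297461005 ≈ -0.00023511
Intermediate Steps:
y = 297460980 (y = -8430*(-35286) = 297460980)
r(c, Y) = 25 (r(c, Y) = ((3 - 1*4) - 4)**2 = ((3 - 4) - 4)**2 = (-1 - 4)**2 = (-5)**2 = 25)
(-37957 - 31980)/(y + r(-169, -111)) = (-37957 - 31980)/(297460980 + 25) = -69937/297461005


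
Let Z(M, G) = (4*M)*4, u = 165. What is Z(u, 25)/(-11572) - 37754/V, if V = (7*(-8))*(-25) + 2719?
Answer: -10176442/1083297 ≈ -9.3940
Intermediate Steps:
Z(M, G) = 16*M
V = 4119 (V = -56*(-25) + 2719 = 1400 + 2719 = 4119)
Z(u, 25)/(-11572) - 37754/V = (16*165)/(-11572) - 37754/4119 = 2640*(-1/11572) - 37754*1/4119 = -60/263 - 37754/4119 = -10176442/1083297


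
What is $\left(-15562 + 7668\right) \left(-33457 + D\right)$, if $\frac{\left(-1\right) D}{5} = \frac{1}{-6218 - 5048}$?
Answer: $\frac{1487729120479}{5633} \approx 2.6411 \cdot 10^{8}$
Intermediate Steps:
$D = \frac{5}{11266}$ ($D = - \frac{5}{-6218 - 5048} = - \frac{5}{-11266} = \left(-5\right) \left(- \frac{1}{11266}\right) = \frac{5}{11266} \approx 0.00044381$)
$\left(-15562 + 7668\right) \left(-33457 + D\right) = \left(-15562 + 7668\right) \left(-33457 + \frac{5}{11266}\right) = \left(-7894\right) \left(- \frac{376926557}{11266}\right) = \frac{1487729120479}{5633}$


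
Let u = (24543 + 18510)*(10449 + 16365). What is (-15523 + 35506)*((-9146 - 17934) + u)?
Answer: 23068296506946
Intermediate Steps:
u = 1154423142 (u = 43053*26814 = 1154423142)
(-15523 + 35506)*((-9146 - 17934) + u) = (-15523 + 35506)*((-9146 - 17934) + 1154423142) = 19983*(-27080 + 1154423142) = 19983*1154396062 = 23068296506946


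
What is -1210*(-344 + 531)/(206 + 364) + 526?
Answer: 7355/57 ≈ 129.04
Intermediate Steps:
-1210*(-344 + 531)/(206 + 364) + 526 = -226270/570 + 526 = -1210*187/570 + 526 = -22627/57 + 526 = 7355/57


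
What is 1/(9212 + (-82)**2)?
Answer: 1/15936 ≈ 6.2751e-5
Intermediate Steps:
1/(9212 + (-82)**2) = 1/(9212 + 6724) = 1/15936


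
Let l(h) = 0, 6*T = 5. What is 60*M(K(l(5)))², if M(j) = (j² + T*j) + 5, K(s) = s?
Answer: 1500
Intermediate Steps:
T = ⅚ (T = (⅙)*5 = ⅚ ≈ 0.83333)
M(j) = 5 + j² + 5*j/6 (M(j) = (j² + 5*j/6) + 5 = 5 + j² + 5*j/6)
60*M(K(l(5)))² = 60*(5 + 0² + (⅚)*0)² = 60*(5 + 0 + 0)² = 60*5² = 60*25 = 1500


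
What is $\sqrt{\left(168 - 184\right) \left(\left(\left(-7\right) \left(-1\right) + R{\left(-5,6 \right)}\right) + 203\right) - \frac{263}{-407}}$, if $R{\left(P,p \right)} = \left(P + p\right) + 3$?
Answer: $\frac{i \sqrt{567075135}}{407} \approx 58.509 i$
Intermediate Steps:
$R{\left(P,p \right)} = 3 + P + p$
$\sqrt{\left(168 - 184\right) \left(\left(\left(-7\right) \left(-1\right) + R{\left(-5,6 \right)}\right) + 203\right) - \frac{263}{-407}} = \sqrt{\left(168 - 184\right) \left(\left(\left(-7\right) \left(-1\right) + \left(3 - 5 + 6\right)\right) + 203\right) - \frac{263}{-407}} = \sqrt{- 16 \left(\left(7 + 4\right) + 203\right) - - \frac{263}{407}} = \sqrt{- 16 \left(11 + 203\right) + \frac{263}{407}} = \sqrt{\left(-16\right) 214 + \frac{263}{407}} = \sqrt{-3424 + \frac{263}{407}} = \sqrt{- \frac{1393305}{407}} = \frac{i \sqrt{567075135}}{407}$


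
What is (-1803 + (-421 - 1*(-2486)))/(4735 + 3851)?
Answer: 131/4293 ≈ 0.030515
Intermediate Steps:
(-1803 + (-421 - 1*(-2486)))/(4735 + 3851) = (-1803 + (-421 + 2486))/8586 = (-1803 + 2065)*(1/8586) = 262*(1/8586) = 131/4293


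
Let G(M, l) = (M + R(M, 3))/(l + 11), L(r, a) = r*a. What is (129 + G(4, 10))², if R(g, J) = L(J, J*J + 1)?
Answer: 7524049/441 ≈ 17061.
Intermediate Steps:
L(r, a) = a*r
R(g, J) = J*(1 + J²) (R(g, J) = (J*J + 1)*J = (J² + 1)*J = (1 + J²)*J = J*(1 + J²))
G(M, l) = (30 + M)/(11 + l) (G(M, l) = (M + (3 + 3³))/(l + 11) = (M + (3 + 27))/(11 + l) = (M + 30)/(11 + l) = (30 + M)/(11 + l))
(129 + G(4, 10))² = (129 + (30 + 4)/(11 + 10))² = (129 + 34/21)² = (2743/21)² = 7524049/441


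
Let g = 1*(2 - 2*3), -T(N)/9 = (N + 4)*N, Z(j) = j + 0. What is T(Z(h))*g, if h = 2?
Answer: 432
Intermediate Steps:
Z(j) = j
T(N) = -9*N*(4 + N) (T(N) = -9*(N + 4)*N = -9*(4 + N)*N = -9*N*(4 + N))
g = -4 (g = 1*(2 - 6) = 1*(-4) = -4)
T(Z(h))*g = -9*2*(4 + 2)*(-4) = -9*2*6*(-4) = -108*(-4) = 432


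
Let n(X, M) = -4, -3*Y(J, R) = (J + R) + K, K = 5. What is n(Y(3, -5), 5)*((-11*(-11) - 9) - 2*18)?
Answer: -304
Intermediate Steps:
Y(J, R) = -5/3 - J/3 - R/3 (Y(J, R) = -((J + R) + 5)/3 = -(5 + J + R)/3 = -5/3 - J/3 - R/3)
n(Y(3, -5), 5)*((-11*(-11) - 9) - 2*18) = -4*((-11*(-11) - 9) - 2*18) = -4*((121 - 9) - 36) = -4*(112 - 36) = -4*76 = -304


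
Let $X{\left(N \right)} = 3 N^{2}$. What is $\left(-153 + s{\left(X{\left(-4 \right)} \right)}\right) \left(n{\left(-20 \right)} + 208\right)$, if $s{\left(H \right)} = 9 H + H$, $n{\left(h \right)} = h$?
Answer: $61476$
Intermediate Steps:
$s{\left(H \right)} = 10 H$
$\left(-153 + s{\left(X{\left(-4 \right)} \right)}\right) \left(n{\left(-20 \right)} + 208\right) = \left(-153 + 10 \cdot 3 \left(-4\right)^{2}\right) \left(-20 + 208\right) = \left(-153 + 10 \cdot 3 \cdot 16\right) 188 = \left(-153 + 10 \cdot 48\right) 188 = \left(-153 + 480\right) 188 = 327 \cdot 188 = 61476$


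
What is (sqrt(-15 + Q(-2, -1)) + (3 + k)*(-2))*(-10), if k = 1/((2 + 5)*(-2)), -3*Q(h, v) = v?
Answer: 410/7 - 20*I*sqrt(33)/3 ≈ 58.571 - 38.297*I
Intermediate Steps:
Q(h, v) = -v/3
k = -1/14 (k = -1/2/7 = (1/7)*(-1/2) = -1/14 ≈ -0.071429)
(sqrt(-15 + Q(-2, -1)) + (3 + k)*(-2))*(-10) = (sqrt(-15 - 1/3*(-1)) + (3 - 1/14)*(-2))*(-10) = (sqrt(-15 + 1/3) + (41/14)*(-2))*(-10) = (sqrt(-44/3) - 41/7)*(-10) = (2*I*sqrt(33)/3 - 41/7)*(-10) = (-41/7 + 2*I*sqrt(33)/3)*(-10) = 410/7 - 20*I*sqrt(33)/3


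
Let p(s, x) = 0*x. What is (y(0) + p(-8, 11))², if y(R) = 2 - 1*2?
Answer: 0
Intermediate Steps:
p(s, x) = 0
y(R) = 0 (y(R) = 2 - 2 = 0)
(y(0) + p(-8, 11))² = (0 + 0)² = 0² = 0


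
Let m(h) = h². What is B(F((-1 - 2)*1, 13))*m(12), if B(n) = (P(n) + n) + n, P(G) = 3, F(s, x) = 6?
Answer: 2160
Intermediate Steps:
B(n) = 3 + 2*n (B(n) = (3 + n) + n = 3 + 2*n)
B(F((-1 - 2)*1, 13))*m(12) = (3 + 2*6)*12² = (3 + 12)*144 = 15*144 = 2160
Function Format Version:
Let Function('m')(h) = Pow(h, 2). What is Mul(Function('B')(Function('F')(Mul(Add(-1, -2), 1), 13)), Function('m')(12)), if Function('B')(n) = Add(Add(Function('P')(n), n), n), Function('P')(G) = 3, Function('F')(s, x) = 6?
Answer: 2160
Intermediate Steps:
Function('B')(n) = Add(3, Mul(2, n)) (Function('B')(n) = Add(Add(3, n), n) = Add(3, Mul(2, n)))
Mul(Function('B')(Function('F')(Mul(Add(-1, -2), 1), 13)), Function('m')(12)) = Mul(Add(3, Mul(2, 6)), Pow(12, 2)) = Mul(Add(3, 12), 144) = Mul(15, 144) = 2160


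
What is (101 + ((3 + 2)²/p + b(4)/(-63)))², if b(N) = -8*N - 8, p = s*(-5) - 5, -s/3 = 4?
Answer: 5005279504/480249 ≈ 10422.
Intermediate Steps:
s = -12 (s = -3*4 = -12)
p = 55 (p = -12*(-5) - 5 = 60 - 5 = 55)
b(N) = -8 - 8*N
(101 + ((3 + 2)²/p + b(4)/(-63)))² = (101 + ((3 + 2)²/55 + (-8 - 8*4)/(-63)))² = (101 + (5²*(1/55) + (-8 - 32)*(-1/63)))² = (101 + (25*(1/55) - 40*(-1/63)))² = (101 + (5/11 + 40/63))² = (101 + 755/693)² = (70748/693)² = 5005279504/480249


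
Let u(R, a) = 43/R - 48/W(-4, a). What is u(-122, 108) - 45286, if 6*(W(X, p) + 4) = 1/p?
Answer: -14311311897/316102 ≈ -45274.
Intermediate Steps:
W(X, p) = -4 + 1/(6*p)
u(R, a) = -48/(-4 + 1/(6*a)) + 43/R (u(R, a) = 43/R - 48/(-4 + 1/(6*a)) = -48/(-4 + 1/(6*a)) + 43/R)
u(-122, 108) - 45286 = (-43 + 1032*108 + 288*(-122)*108)/((-122)*(-1 + 24*108)) - 45286 = -(-43 + 111456 - 3794688)/(122*(-1 + 2592)) - 45286 = -1/122*(-3683275)/2591 - 45286 = -1/122*1/2591*(-3683275) - 45286 = 3683275/316102 - 45286 = -14311311897/316102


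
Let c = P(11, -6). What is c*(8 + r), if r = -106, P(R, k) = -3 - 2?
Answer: 490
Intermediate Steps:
P(R, k) = -5
c = -5
c*(8 + r) = -5*(8 - 106) = -5*(-98) = 490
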